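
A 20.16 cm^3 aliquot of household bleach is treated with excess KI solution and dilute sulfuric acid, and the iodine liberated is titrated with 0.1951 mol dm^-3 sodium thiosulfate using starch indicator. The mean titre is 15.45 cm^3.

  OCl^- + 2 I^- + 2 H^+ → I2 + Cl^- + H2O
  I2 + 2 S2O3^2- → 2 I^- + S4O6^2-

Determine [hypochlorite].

n(S2O3^2-) = 0.01545 × 0.1951 = 3.014 × 10^-3 mol
n(I2) = n(S2O3^2-)/2 = 1.507 × 10^-3 mol
n(OCl^-) in the aliquot = 1.507 × 10^-3 mol (1:1 ratio)
[OCl^-] = 1.507 × 10^-3 / 0.02016 = 0.07476 mol/L

0.07476 mol/L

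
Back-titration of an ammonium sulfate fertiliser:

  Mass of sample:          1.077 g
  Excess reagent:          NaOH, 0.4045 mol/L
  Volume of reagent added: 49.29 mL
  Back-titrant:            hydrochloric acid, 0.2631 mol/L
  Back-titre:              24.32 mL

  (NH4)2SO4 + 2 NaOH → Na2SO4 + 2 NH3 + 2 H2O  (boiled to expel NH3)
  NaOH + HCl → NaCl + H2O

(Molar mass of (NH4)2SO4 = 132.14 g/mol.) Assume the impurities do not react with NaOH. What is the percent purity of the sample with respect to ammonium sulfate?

n(NaOH) added = 0.04929 × 0.4045 = 0.01994 mol
n(HCl) used in back-titration = 0.02432 × 0.2631 = 6.399 × 10^-3 mol
n(NaOH) left over = 6.399 × 10^-3 mol (1:1 ratio)
n(NaOH) consumed by analyte = 0.01994 − 6.399 × 10^-3 = 0.01354 mol
From the 1:2 ratio, n((NH4)2SO4) = 1/2 × 0.01354 = 6.770 × 10^-3 mol
mass of (NH4)2SO4 = 6.770 × 10^-3 × 132.14 = 0.8945 g
% (NH4)2SO4 = 0.8945 / 1.077 × 100 = 83.06 %

83.06 %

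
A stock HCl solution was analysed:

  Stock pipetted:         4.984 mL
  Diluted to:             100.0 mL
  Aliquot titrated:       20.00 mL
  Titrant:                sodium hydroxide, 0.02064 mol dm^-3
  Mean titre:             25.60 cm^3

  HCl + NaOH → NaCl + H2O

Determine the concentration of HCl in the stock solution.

0.5301 mol/L

n(NaOH) = 0.02560 × 0.02064 = 5.284 × 10^-4 mol
n(HCl) in the aliquot = 5.284 × 10^-4 mol (1:1 ratio)
[HCl]_dilute = 5.284 × 10^-4 / 0.02000 = 0.02642 mol/L
Dilution factor = 100.0 / 4.984 = 20.06
[HCl]_stock = 0.02642 × 20.06 = 0.5301 mol/L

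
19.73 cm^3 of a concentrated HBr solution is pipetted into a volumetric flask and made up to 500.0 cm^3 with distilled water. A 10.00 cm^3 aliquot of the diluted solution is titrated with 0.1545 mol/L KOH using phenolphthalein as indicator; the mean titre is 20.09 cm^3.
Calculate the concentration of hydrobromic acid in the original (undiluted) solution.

HBr + KOH → KBr + H2O
n(KOH) = 0.02009 × 0.1545 = 3.104 × 10^-3 mol
n(HBr) in the aliquot = 3.104 × 10^-3 mol (1:1 ratio)
[HBr]_dilute = 3.104 × 10^-3 / 0.01000 = 0.3104 mol/L
Dilution factor = 500.0 / 19.73 = 25.34
[HBr]_stock = 0.3104 × 25.34 = 7.866 mol/L

7.866 mol/L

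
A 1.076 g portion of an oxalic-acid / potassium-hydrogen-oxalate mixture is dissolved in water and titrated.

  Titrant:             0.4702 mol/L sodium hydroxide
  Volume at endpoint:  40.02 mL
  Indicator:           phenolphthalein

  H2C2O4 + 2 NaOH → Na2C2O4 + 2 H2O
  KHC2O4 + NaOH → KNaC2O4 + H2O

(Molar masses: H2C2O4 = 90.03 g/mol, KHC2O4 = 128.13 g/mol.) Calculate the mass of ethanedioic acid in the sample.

n(NaOH) = 0.04002 × 0.4702 = 0.01882 mol
Let x = n(H2C2O4), y = n(KHC2O4).
Titrant: 2x + 1y = 0.01882;  mass: 90.03x + 128.13y = 1.076
Solving, x = 8.031 × 10^-3 mol, y = 2.754 × 10^-3 mol
mass of H2C2O4 = 8.031 × 10^-3 × 90.03 = 0.7231 g

0.7231 g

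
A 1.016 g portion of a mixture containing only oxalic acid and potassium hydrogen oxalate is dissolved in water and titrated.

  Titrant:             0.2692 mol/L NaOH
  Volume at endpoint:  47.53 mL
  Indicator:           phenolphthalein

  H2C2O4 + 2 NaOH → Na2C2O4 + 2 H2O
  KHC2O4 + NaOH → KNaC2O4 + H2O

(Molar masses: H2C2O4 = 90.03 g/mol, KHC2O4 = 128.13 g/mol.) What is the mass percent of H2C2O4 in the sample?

n(NaOH) = 0.04753 × 0.2692 = 0.01280 mol
Let x = n(H2C2O4), y = n(KHC2O4).
Titrant: 2x + 1y = 0.01280;  mass: 90.03x + 128.13y = 1.016
Solving, x = 3.750 × 10^-3 mol, y = 5.294 × 10^-3 mol
mass of H2C2O4 = 3.750 × 10^-3 × 90.03 = 0.3377 g
% H2C2O4 = 0.3377 / 1.016 × 100 = 33.23 %

33.23 %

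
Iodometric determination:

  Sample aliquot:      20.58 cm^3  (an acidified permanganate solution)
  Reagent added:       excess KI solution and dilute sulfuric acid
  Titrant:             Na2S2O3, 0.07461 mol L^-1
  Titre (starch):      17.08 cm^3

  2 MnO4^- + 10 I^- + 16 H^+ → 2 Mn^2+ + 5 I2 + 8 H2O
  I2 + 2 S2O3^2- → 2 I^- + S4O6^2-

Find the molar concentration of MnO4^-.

0.01238 mol/L

n(S2O3^2-) = 0.01708 × 0.07461 = 1.274 × 10^-3 mol
n(I2) = n(S2O3^2-)/2 = 6.372 × 10^-4 mol
From the 2:5 ratio, n(MnO4^-) in the aliquot = 2/5 × 6.372 × 10^-4 = 2.549 × 10^-4 mol
[MnO4^-] = 2.549 × 10^-4 / 0.02058 = 0.01238 mol/L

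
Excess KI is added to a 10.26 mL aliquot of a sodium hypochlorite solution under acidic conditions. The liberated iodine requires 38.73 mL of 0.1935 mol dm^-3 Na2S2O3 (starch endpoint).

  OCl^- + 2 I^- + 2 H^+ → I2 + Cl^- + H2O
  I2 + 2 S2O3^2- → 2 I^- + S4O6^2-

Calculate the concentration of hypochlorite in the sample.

0.3652 mol/L

n(S2O3^2-) = 0.03873 × 0.1935 = 7.494 × 10^-3 mol
n(I2) = n(S2O3^2-)/2 = 3.747 × 10^-3 mol
n(OCl^-) in the aliquot = 3.747 × 10^-3 mol (1:1 ratio)
[OCl^-] = 3.747 × 10^-3 / 0.01026 = 0.3652 mol/L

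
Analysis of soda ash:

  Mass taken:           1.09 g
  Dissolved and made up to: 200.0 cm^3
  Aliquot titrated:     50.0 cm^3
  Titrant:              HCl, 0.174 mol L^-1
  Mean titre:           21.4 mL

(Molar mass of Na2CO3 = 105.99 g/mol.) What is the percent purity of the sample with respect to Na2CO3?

Na2CO3 + 2 HCl → 2 NaCl + H2O + CO2
n(HCl) per titration = 0.0214 × 0.174 = 3.72 × 10^-3 mol
From the 1:2 ratio, n(Na2CO3) in each aliquot = 1/2 × 3.72 × 10^-3 = 1.86 × 10^-3 mol
n(Na2CO3) in the whole flask = 1.86 × 10^-3 × 200.0/50.0 = 7.45 × 10^-3 mol
mass of Na2CO3 = 7.45 × 10^-3 × 105.99 = 0.789 g
% Na2CO3 = 0.789 / 1.09 × 100 = 72.4 %

72.4 %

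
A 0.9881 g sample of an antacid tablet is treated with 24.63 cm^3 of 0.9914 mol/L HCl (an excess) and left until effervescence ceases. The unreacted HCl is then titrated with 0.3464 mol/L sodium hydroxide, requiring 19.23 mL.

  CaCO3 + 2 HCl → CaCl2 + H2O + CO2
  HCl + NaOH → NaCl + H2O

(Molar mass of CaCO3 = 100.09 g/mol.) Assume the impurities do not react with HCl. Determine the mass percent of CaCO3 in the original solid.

n(HCl) added = 0.02463 × 0.9914 = 0.02442 mol
n(NaOH) used in back-titration = 0.01923 × 0.3464 = 6.661 × 10^-3 mol
n(HCl) left over = 6.661 × 10^-3 mol (1:1 ratio)
n(HCl) consumed by analyte = 0.02442 − 6.661 × 10^-3 = 0.01776 mol
From the 1:2 ratio, n(CaCO3) = 1/2 × 0.01776 = 8.878 × 10^-3 mol
mass of CaCO3 = 8.878 × 10^-3 × 100.09 = 0.8886 g
% CaCO3 = 0.8886 / 0.9881 × 100 = 89.93 %

89.93 %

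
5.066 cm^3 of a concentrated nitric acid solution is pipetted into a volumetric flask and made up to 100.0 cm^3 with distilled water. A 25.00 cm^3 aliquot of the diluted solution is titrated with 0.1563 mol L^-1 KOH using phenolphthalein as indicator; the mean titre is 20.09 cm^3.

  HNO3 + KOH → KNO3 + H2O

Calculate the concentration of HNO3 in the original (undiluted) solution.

2.479 mol/L

n(KOH) = 0.02009 × 0.1563 = 3.140 × 10^-3 mol
n(HNO3) in the aliquot = 3.140 × 10^-3 mol (1:1 ratio)
[HNO3]_dilute = 3.140 × 10^-3 / 0.02500 = 0.1256 mol/L
Dilution factor = 100.0 / 5.066 = 19.74
[HNO3]_stock = 0.1256 × 19.74 = 2.479 mol/L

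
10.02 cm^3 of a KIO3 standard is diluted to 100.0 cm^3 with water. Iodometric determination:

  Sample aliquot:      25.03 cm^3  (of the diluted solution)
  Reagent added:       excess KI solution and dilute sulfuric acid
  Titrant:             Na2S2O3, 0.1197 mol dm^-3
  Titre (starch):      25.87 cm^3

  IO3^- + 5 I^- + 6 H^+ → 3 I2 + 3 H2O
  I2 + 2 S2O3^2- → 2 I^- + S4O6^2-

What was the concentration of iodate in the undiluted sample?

n(S2O3^2-) = 0.02587 × 0.1197 = 3.097 × 10^-3 mol
n(I2) = n(S2O3^2-)/2 = 1.548 × 10^-3 mol
From the 1:3 ratio, n(IO3^-) in the aliquot = 1/3 × 1.548 × 10^-3 = 5.161 × 10^-4 mol
[IO3^-]_dilute = 5.161 × 10^-4 / 0.02503 = 0.02062 mol/L
[IO3^-]_original = 0.02062 × 100.0/10.02 = 0.2058 mol/L

0.2058 mol/L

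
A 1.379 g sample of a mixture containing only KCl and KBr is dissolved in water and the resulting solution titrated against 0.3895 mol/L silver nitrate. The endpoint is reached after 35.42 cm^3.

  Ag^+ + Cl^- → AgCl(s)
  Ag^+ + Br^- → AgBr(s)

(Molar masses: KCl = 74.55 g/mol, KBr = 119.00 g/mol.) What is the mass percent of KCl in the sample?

31.95 %

n(AgNO3) = 0.03542 × 0.3895 = 0.01380 mol
Let x = n(KCl), y = n(KBr).
Titrant: 1x + 1y = 0.01380;  mass: 74.55x + 119.00y = 1.379
Solving, x = 5.911 × 10^-3 mol, y = 7.885 × 10^-3 mol
mass of KCl = 5.911 × 10^-3 × 74.55 = 0.4406 g
% KCl = 0.4406 / 1.379 × 100 = 31.95 %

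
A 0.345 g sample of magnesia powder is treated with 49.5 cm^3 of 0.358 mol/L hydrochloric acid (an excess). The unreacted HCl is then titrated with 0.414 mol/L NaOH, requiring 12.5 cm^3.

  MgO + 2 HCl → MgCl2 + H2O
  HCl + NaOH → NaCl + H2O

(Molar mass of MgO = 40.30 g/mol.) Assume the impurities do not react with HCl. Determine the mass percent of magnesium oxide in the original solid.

n(HCl) added = 0.0495 × 0.358 = 0.0177 mol
n(NaOH) used in back-titration = 0.0125 × 0.414 = 5.17 × 10^-3 mol
n(HCl) left over = 5.17 × 10^-3 mol (1:1 ratio)
n(HCl) consumed by analyte = 0.0177 − 5.17 × 10^-3 = 0.0125 mol
From the 1:2 ratio, n(MgO) = 1/2 × 0.0125 = 6.27 × 10^-3 mol
mass of MgO = 6.27 × 10^-3 × 40.30 = 0.253 g
% MgO = 0.253 / 0.345 × 100 = 73.3 %

73.3 %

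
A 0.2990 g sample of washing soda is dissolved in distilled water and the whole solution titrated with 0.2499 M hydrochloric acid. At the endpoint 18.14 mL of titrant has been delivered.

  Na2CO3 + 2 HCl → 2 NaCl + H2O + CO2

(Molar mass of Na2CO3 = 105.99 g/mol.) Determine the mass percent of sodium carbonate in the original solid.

n(HCl) = 0.01814 L × 0.2499 mol/L = 4.533 × 10^-3 mol
From the 1:2 ratio, n(Na2CO3) = 1/2 × 4.533 × 10^-3 = 2.267 × 10^-3 mol
mass of Na2CO3 = 2.267 × 10^-3 × 105.99 g/mol = 0.2402 g
% Na2CO3 = 0.2402 / 0.2990 × 100 = 80.35 %

80.35 %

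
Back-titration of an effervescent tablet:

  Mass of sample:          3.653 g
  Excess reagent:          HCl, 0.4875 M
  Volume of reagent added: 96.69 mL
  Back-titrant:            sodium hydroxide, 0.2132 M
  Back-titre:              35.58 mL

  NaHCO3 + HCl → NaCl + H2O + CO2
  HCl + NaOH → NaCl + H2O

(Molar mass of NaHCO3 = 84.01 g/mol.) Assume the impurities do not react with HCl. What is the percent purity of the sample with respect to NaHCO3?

n(HCl) added = 0.09669 × 0.4875 = 0.04714 mol
n(NaOH) used in back-titration = 0.03558 × 0.2132 = 7.586 × 10^-3 mol
n(HCl) left over = 7.586 × 10^-3 mol (1:1 ratio)
n(HCl) consumed by analyte = 0.04714 − 7.586 × 10^-3 = 0.03955 mol
n(NaHCO3) = 0.03955 mol (1:1 ratio)
mass of NaHCO3 = 0.03955 × 84.01 = 3.323 g
% NaHCO3 = 3.323 / 3.653 × 100 = 90.96 %

90.96 %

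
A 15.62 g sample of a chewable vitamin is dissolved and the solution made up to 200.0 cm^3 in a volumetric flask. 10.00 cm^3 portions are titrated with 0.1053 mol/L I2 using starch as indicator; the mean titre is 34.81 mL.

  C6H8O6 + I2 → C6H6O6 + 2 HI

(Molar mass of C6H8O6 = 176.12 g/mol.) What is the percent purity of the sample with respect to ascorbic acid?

n(I2) per titration = 0.03481 × 0.1053 = 3.665 × 10^-3 mol
n(C6H8O6) in each aliquot = 3.665 × 10^-3 mol (1:1 ratio)
n(C6H8O6) in the whole flask = 3.665 × 10^-3 × 200.0/10.00 = 0.07331 mol
mass of C6H8O6 = 0.07331 × 176.12 = 12.91 g
% C6H8O6 = 12.91 / 15.62 × 100 = 82.66 %

82.66 %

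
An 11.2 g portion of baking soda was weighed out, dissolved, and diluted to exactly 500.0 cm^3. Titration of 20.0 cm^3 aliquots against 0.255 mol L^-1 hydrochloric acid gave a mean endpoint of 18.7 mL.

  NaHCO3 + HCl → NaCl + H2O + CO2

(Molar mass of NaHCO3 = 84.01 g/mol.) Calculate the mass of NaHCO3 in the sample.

10.0 g

n(HCl) per titration = 0.0187 × 0.255 = 4.77 × 10^-3 mol
n(NaHCO3) in each aliquot = 4.77 × 10^-3 mol (1:1 ratio)
n(NaHCO3) in the whole flask = 4.77 × 10^-3 × 500.0/20.0 = 0.119 mol
mass of NaHCO3 = 0.119 × 84.01 = 10.0 g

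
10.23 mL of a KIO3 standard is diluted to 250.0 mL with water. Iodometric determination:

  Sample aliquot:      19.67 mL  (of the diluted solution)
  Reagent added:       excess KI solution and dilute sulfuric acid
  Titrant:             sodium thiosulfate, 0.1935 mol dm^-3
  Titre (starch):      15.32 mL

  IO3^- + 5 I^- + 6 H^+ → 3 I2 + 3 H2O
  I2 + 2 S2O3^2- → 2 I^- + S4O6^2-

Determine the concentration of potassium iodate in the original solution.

n(S2O3^2-) = 0.01532 × 0.1935 = 2.964 × 10^-3 mol
n(I2) = n(S2O3^2-)/2 = 1.482 × 10^-3 mol
From the 1:3 ratio, n(IO3^-) in the aliquot = 1/3 × 1.482 × 10^-3 = 4.941 × 10^-4 mol
[IO3^-]_dilute = 4.941 × 10^-4 / 0.01967 = 0.02512 mol/L
[IO3^-]_original = 0.02512 × 250.0/10.23 = 0.6138 mol/L

0.6138 mol/L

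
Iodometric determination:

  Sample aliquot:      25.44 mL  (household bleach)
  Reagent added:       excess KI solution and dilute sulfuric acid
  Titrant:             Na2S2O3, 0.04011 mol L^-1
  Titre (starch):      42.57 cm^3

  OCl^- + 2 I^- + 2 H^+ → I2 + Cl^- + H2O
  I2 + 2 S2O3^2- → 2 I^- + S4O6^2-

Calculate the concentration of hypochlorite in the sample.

0.03356 mol/L

n(S2O3^2-) = 0.04257 × 0.04011 = 1.707 × 10^-3 mol
n(I2) = n(S2O3^2-)/2 = 8.537 × 10^-4 mol
n(OCl^-) in the aliquot = 8.537 × 10^-4 mol (1:1 ratio)
[OCl^-] = 8.537 × 10^-4 / 0.02544 = 0.03356 mol/L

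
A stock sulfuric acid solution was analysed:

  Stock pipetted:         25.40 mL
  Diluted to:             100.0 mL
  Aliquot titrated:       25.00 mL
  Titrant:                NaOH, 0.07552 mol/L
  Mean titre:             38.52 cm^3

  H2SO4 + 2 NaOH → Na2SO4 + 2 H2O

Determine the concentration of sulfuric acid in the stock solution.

n(NaOH) = 0.03852 × 0.07552 = 2.909 × 10^-3 mol
From the 1:2 ratio, n(H2SO4) in the aliquot = 1/2 × 2.909 × 10^-3 = 1.455 × 10^-3 mol
[H2SO4]_dilute = 1.455 × 10^-3 / 0.02500 = 0.05818 mol/L
Dilution factor = 100.0 / 25.40 = 3.937
[H2SO4]_stock = 0.05818 × 3.937 = 0.2291 mol/L

0.2291 mol/L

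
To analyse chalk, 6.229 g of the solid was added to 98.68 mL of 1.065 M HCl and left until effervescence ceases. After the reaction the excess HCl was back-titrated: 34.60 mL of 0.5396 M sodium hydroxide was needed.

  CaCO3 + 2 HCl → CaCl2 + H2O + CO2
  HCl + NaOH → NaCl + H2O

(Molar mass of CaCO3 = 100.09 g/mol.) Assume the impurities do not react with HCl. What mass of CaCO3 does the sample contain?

n(HCl) added = 0.09868 × 1.065 = 0.1051 mol
n(NaOH) used in back-titration = 0.03460 × 0.5396 = 0.01867 mol
n(HCl) left over = 0.01867 mol (1:1 ratio)
n(HCl) consumed by analyte = 0.1051 − 0.01867 = 0.08642 mol
From the 1:2 ratio, n(CaCO3) = 1/2 × 0.08642 = 0.04321 mol
mass of CaCO3 = 0.04321 × 100.09 = 4.325 g

4.325 g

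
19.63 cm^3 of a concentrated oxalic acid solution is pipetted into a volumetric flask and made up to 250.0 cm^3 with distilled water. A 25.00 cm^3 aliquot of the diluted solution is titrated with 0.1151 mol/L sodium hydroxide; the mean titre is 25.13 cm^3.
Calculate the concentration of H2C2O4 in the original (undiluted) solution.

0.7367 mol/L

H2C2O4 + 2 NaOH → Na2C2O4 + 2 H2O
n(NaOH) = 0.02513 × 0.1151 = 2.892 × 10^-3 mol
From the 1:2 ratio, n(H2C2O4) in the aliquot = 1/2 × 2.892 × 10^-3 = 1.446 × 10^-3 mol
[H2C2O4]_dilute = 1.446 × 10^-3 / 0.02500 = 0.05785 mol/L
Dilution factor = 250.0 / 19.63 = 12.74
[H2C2O4]_stock = 0.05785 × 12.74 = 0.7367 mol/L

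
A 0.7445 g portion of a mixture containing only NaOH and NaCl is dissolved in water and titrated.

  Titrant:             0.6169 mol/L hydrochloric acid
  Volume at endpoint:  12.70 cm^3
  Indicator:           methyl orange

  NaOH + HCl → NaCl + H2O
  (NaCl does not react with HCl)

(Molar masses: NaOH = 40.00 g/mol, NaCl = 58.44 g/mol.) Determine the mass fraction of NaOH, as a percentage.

42.09 %

n(HCl) = 0.01270 × 0.6169 = 7.835 × 10^-3 mol
Let x = n(NaOH), y = n(NaCl).
Titrant: 1x = 7.835 × 10^-3;  mass: 40.00x + 58.44y = 0.7445
Solving, x = 7.835 × 10^-3 mol, y = 7.377 × 10^-3 mol
mass of NaOH = 7.835 × 10^-3 × 40.00 = 0.3134 g
% NaOH = 0.3134 / 0.7445 × 100 = 42.09 %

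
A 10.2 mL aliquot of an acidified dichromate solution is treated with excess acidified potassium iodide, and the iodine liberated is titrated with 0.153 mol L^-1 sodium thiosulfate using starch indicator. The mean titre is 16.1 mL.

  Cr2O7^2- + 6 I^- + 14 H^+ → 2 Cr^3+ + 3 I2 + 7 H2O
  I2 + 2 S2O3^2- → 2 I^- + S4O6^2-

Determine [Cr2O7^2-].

n(S2O3^2-) = 0.0161 × 0.153 = 2.46 × 10^-3 mol
n(I2) = n(S2O3^2-)/2 = 1.23 × 10^-3 mol
From the 1:3 ratio, n(Cr2O7^2-) in the aliquot = 1/3 × 1.23 × 10^-3 = 4.11 × 10^-4 mol
[Cr2O7^2-] = 4.11 × 10^-4 / 0.0102 = 0.0403 mol/L

0.0403 mol/L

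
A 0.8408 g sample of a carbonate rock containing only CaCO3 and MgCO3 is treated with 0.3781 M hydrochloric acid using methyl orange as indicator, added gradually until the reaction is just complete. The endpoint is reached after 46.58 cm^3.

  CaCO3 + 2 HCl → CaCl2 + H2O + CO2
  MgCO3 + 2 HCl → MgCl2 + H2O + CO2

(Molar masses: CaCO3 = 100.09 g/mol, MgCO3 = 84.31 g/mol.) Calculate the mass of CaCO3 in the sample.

0.6239 g

n(HCl) = 0.04658 × 0.3781 = 0.01761 mol
Let x = n(CaCO3), y = n(MgCO3).
Titrant: 2x + 2y = 0.01761;  mass: 100.09x + 84.31y = 0.8408
Solving, x = 6.234 × 10^-3 mol, y = 2.572 × 10^-3 mol
mass of CaCO3 = 6.234 × 10^-3 × 100.09 = 0.6239 g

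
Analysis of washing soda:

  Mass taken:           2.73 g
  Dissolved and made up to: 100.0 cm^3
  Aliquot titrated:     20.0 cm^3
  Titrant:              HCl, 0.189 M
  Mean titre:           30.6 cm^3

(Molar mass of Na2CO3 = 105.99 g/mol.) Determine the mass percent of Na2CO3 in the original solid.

Na2CO3 + 2 HCl → 2 NaCl + H2O + CO2
n(HCl) per titration = 0.0306 × 0.189 = 5.78 × 10^-3 mol
From the 1:2 ratio, n(Na2CO3) in each aliquot = 1/2 × 5.78 × 10^-3 = 2.89 × 10^-3 mol
n(Na2CO3) in the whole flask = 2.89 × 10^-3 × 100.0/20.0 = 0.0145 mol
mass of Na2CO3 = 0.0145 × 105.99 = 1.53 g
% Na2CO3 = 1.53 / 2.73 × 100 = 56.1 %

56.1 %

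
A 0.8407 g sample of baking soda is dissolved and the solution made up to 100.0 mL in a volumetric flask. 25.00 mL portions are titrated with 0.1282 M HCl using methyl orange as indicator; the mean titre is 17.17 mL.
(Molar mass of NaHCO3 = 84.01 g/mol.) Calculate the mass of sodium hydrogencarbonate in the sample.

NaHCO3 + HCl → NaCl + H2O + CO2
n(HCl) per titration = 0.01717 × 0.1282 = 2.201 × 10^-3 mol
n(NaHCO3) in each aliquot = 2.201 × 10^-3 mol (1:1 ratio)
n(NaHCO3) in the whole flask = 2.201 × 10^-3 × 100.0/25.00 = 8.805 × 10^-3 mol
mass of NaHCO3 = 8.805 × 10^-3 × 84.01 = 0.7397 g

0.7397 g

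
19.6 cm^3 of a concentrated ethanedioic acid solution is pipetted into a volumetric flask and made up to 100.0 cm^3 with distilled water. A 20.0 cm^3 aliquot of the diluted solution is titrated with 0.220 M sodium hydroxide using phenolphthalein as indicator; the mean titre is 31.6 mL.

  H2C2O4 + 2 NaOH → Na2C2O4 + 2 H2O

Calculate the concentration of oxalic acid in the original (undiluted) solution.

0.887 M

n(NaOH) = 0.0316 × 0.220 = 6.95 × 10^-3 mol
From the 1:2 ratio, n(H2C2O4) in the aliquot = 1/2 × 6.95 × 10^-3 = 3.48 × 10^-3 mol
[H2C2O4]_dilute = 3.48 × 10^-3 / 0.0200 = 0.174 mol/L
Dilution factor = 100.0 / 19.6 = 5.102
[H2C2O4]_stock = 0.174 × 5.102 = 0.887 mol/L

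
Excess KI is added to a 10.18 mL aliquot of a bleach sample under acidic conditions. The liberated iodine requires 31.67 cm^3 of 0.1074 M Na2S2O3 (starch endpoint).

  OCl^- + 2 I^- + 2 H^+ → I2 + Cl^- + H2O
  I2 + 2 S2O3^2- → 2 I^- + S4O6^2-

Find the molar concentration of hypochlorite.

0.1671 M

n(S2O3^2-) = 0.03167 × 0.1074 = 3.401 × 10^-3 mol
n(I2) = n(S2O3^2-)/2 = 1.701 × 10^-3 mol
n(OCl^-) in the aliquot = 1.701 × 10^-3 mol (1:1 ratio)
[OCl^-] = 1.701 × 10^-3 / 0.01018 = 0.1671 mol/L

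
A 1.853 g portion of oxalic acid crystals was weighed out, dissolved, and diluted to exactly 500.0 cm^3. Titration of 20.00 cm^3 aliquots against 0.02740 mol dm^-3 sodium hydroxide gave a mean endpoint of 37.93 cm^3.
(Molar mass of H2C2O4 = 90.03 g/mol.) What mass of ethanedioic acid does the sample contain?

1.170 g

H2C2O4 + 2 NaOH → Na2C2O4 + 2 H2O
n(NaOH) per titration = 0.03793 × 0.02740 = 1.039 × 10^-3 mol
From the 1:2 ratio, n(H2C2O4) in each aliquot = 1/2 × 1.039 × 10^-3 = 5.196 × 10^-4 mol
n(H2C2O4) in the whole flask = 5.196 × 10^-4 × 500.0/20.00 = 0.01299 mol
mass of H2C2O4 = 0.01299 × 90.03 = 1.170 g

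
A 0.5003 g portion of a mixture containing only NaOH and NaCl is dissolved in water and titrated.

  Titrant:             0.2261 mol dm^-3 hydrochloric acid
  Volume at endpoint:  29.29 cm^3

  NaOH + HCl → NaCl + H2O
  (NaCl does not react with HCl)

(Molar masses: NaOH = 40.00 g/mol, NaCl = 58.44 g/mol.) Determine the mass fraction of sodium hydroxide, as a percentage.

52.95 %

n(HCl) = 0.02929 × 0.2261 = 6.622 × 10^-3 mol
Let x = n(NaOH), y = n(NaCl).
Titrant: 1x = 6.622 × 10^-3;  mass: 40.00x + 58.44y = 0.5003
Solving, x = 6.622 × 10^-3 mol, y = 4.028 × 10^-3 mol
mass of NaOH = 6.622 × 10^-3 × 40.00 = 0.2649 g
% NaOH = 0.2649 / 0.5003 × 100 = 52.95 %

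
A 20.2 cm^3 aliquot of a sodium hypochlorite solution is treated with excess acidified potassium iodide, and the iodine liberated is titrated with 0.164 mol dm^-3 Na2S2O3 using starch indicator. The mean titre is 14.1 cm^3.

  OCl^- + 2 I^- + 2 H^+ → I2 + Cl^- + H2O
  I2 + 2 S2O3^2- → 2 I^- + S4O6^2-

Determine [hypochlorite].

n(S2O3^2-) = 0.0141 × 0.164 = 2.31 × 10^-3 mol
n(I2) = n(S2O3^2-)/2 = 1.16 × 10^-3 mol
n(OCl^-) in the aliquot = 1.16 × 10^-3 mol (1:1 ratio)
[OCl^-] = 1.16 × 10^-3 / 0.0202 = 0.0572 mol/L

0.0572 mol/L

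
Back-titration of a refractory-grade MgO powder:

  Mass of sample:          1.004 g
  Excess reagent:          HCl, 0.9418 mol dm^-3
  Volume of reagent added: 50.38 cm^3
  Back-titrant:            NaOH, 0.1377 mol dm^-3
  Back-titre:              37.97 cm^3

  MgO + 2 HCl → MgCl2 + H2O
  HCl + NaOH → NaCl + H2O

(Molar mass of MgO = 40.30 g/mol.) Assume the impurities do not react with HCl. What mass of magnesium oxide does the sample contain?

n(HCl) added = 0.05038 × 0.9418 = 0.04745 mol
n(NaOH) used in back-titration = 0.03797 × 0.1377 = 5.228 × 10^-3 mol
n(HCl) left over = 5.228 × 10^-3 mol (1:1 ratio)
n(HCl) consumed by analyte = 0.04745 − 5.228 × 10^-3 = 0.04222 mol
From the 1:2 ratio, n(MgO) = 1/2 × 0.04222 = 0.02111 mol
mass of MgO = 0.02111 × 40.30 = 0.8507 g

0.8507 g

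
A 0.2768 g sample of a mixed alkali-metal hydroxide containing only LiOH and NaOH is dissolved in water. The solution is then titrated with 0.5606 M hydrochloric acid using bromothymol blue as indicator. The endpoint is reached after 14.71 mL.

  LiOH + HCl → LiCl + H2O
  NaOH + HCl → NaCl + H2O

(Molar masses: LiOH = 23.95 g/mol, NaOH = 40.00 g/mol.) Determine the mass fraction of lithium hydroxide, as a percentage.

28.60 %

n(HCl) = 0.01471 × 0.5606 = 8.246 × 10^-3 mol
Let x = n(LiOH), y = n(NaOH).
Titrant: 1x + 1y = 8.246 × 10^-3;  mass: 23.95x + 40.00y = 0.2768
Solving, x = 3.306 × 10^-3 mol, y = 4.941 × 10^-3 mol
mass of LiOH = 3.306 × 10^-3 × 23.95 = 0.07917 g
% LiOH = 0.07917 / 0.2768 × 100 = 28.60 %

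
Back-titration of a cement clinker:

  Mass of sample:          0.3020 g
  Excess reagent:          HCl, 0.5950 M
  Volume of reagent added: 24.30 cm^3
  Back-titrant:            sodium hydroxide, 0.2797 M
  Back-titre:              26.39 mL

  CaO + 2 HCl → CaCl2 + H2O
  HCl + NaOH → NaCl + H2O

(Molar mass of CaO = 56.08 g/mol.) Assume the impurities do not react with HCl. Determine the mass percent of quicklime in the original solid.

n(HCl) added = 0.02430 × 0.5950 = 0.01446 mol
n(NaOH) used in back-titration = 0.02639 × 0.2797 = 7.381 × 10^-3 mol
n(HCl) left over = 7.381 × 10^-3 mol (1:1 ratio)
n(HCl) consumed by analyte = 0.01446 − 7.381 × 10^-3 = 7.077 × 10^-3 mol
From the 1:2 ratio, n(CaO) = 1/2 × 7.077 × 10^-3 = 3.539 × 10^-3 mol
mass of CaO = 3.539 × 10^-3 × 56.08 = 0.1984 g
% CaO = 0.1984 / 0.3020 × 100 = 65.71 %

65.71 %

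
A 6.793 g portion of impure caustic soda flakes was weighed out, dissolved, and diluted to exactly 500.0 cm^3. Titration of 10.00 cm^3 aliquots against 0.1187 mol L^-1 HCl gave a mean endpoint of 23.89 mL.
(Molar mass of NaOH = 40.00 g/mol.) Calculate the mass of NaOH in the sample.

5.671 g

NaOH + HCl → NaCl + H2O
n(HCl) per titration = 0.02389 × 0.1187 = 2.836 × 10^-3 mol
n(NaOH) in each aliquot = 2.836 × 10^-3 mol (1:1 ratio)
n(NaOH) in the whole flask = 2.836 × 10^-3 × 500.0/10.00 = 0.1418 mol
mass of NaOH = 0.1418 × 40.00 = 5.671 g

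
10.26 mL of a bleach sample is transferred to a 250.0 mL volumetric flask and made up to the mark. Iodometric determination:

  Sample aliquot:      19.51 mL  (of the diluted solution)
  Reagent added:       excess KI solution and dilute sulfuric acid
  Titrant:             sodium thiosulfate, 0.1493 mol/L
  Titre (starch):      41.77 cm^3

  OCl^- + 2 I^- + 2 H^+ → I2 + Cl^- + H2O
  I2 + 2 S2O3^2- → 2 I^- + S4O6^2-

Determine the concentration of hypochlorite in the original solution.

3.894 mol/L

n(S2O3^2-) = 0.04177 × 0.1493 = 6.236 × 10^-3 mol
n(I2) = n(S2O3^2-)/2 = 3.118 × 10^-3 mol
n(OCl^-) in the aliquot = 3.118 × 10^-3 mol (1:1 ratio)
[OCl^-]_dilute = 3.118 × 10^-3 / 0.01951 = 0.1598 mol/L
[OCl^-]_original = 0.1598 × 250.0/10.26 = 3.894 mol/L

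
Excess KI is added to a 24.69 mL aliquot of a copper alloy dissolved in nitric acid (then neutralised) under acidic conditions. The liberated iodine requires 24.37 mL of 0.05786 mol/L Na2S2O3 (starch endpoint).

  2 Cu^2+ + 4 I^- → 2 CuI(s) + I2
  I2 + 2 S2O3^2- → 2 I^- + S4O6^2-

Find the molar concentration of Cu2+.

n(S2O3^2-) = 0.02437 × 0.05786 = 1.410 × 10^-3 mol
n(I2) = n(S2O3^2-)/2 = 7.050 × 10^-4 mol
From the 2:1 ratio, n(Cu2+) in the aliquot = 2/1 × 7.050 × 10^-4 = 1.410 × 10^-3 mol
[Cu2+] = 1.410 × 10^-3 / 0.02469 = 0.05711 mol/L

0.05711 mol/L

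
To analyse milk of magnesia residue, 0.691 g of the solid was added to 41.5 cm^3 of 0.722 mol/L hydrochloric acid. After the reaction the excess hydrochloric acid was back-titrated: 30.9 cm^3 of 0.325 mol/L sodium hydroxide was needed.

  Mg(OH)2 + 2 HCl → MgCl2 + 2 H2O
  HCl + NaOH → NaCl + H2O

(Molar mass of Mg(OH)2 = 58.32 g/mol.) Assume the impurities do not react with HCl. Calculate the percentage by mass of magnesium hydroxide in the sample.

84.1 %

n(HCl) added = 0.0415 × 0.722 = 0.0300 mol
n(NaOH) used in back-titration = 0.0309 × 0.325 = 0.0100 mol
n(HCl) left over = 0.0100 mol (1:1 ratio)
n(HCl) consumed by analyte = 0.0300 − 0.0100 = 0.0199 mol
From the 1:2 ratio, n(Mg(OH)2) = 1/2 × 0.0199 = 9.96 × 10^-3 mol
mass of Mg(OH)2 = 9.96 × 10^-3 × 58.32 = 0.581 g
% Mg(OH)2 = 0.581 / 0.691 × 100 = 84.1 %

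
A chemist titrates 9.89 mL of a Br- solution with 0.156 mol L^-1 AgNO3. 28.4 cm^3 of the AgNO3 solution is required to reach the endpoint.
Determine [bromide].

0.448 mol/L

Ag^+ + Br^- → AgBr(s)
n(AgNO3) = 0.0284 L × 0.156 mol/L = 4.43 × 10^-3 mol
n(Br-) = 4.43 × 10^-3 mol (1:1 mole ratio)
[Br-] = 4.43 × 10^-3 mol / 0.00989 L = 0.448 mol/L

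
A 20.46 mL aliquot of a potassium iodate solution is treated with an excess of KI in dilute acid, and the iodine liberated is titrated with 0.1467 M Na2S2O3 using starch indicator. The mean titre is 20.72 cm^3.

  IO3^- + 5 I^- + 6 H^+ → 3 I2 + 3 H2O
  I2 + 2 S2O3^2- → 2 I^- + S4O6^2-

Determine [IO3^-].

0.02476 M

n(S2O3^2-) = 0.02072 × 0.1467 = 3.040 × 10^-3 mol
n(I2) = n(S2O3^2-)/2 = 1.520 × 10^-3 mol
From the 1:3 ratio, n(IO3^-) in the aliquot = 1/3 × 1.520 × 10^-3 = 5.066 × 10^-4 mol
[IO3^-] = 5.066 × 10^-4 / 0.02046 = 0.02476 mol/L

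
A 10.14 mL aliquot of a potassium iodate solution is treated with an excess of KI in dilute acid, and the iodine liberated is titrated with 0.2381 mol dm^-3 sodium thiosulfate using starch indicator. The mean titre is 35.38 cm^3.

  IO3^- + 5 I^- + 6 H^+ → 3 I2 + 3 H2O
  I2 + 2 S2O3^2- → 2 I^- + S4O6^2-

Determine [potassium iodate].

n(S2O3^2-) = 0.03538 × 0.2381 = 8.424 × 10^-3 mol
n(I2) = n(S2O3^2-)/2 = 4.212 × 10^-3 mol
From the 1:3 ratio, n(IO3^-) in the aliquot = 1/3 × 4.212 × 10^-3 = 1.404 × 10^-3 mol
[IO3^-] = 1.404 × 10^-3 / 0.01014 = 0.1385 mol/L

0.1385 mol/L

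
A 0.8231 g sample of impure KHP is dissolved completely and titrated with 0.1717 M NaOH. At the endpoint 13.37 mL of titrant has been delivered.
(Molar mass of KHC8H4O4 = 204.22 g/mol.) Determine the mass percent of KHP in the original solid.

KHC8H4O4 + NaOH → KNaC8H4O4 + H2O
n(NaOH) = 0.01337 L × 0.1717 mol/L = 2.296 × 10^-3 mol
n(KHC8H4O4) = 2.296 × 10^-3 mol (1:1 ratio)
mass of KHC8H4O4 = 2.296 × 10^-3 × 204.22 g/mol = 0.4688 g
% KHC8H4O4 = 0.4688 / 0.8231 × 100 = 56.96 %

56.96 %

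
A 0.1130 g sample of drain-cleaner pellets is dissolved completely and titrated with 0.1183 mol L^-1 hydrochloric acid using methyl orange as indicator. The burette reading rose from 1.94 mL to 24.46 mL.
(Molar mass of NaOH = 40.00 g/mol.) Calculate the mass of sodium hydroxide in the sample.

0.1066 g

NaOH + HCl → NaCl + H2O
n(HCl) = 0.02252 L × 0.1183 mol/L = 2.664 × 10^-3 mol
n(NaOH) = 2.664 × 10^-3 mol (1:1 ratio)
mass of NaOH = 2.664 × 10^-3 × 40.00 g/mol = 0.1066 g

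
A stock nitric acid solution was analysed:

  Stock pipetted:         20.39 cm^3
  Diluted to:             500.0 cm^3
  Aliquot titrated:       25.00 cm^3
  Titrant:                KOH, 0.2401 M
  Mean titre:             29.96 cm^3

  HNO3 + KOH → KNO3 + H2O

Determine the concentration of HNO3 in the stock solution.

n(KOH) = 0.02996 × 0.2401 = 7.193 × 10^-3 mol
n(HNO3) in the aliquot = 7.193 × 10^-3 mol (1:1 ratio)
[HNO3]_dilute = 7.193 × 10^-3 / 0.02500 = 0.2877 mol/L
Dilution factor = 500.0 / 20.39 = 24.52
[HNO3]_stock = 0.2877 × 24.52 = 7.056 mol/L

7.056 M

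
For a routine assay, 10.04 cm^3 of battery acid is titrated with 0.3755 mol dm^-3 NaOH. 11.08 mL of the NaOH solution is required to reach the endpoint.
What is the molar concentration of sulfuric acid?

H2SO4 + 2 NaOH → Na2SO4 + 2 H2O
n(NaOH) = 0.01108 L × 0.3755 mol/L = 4.161 × 10^-3 mol
From the 1:2 mole ratio, n(H2SO4) = 1/2 × 4.161 × 10^-3 = 2.080 × 10^-3 mol
[H2SO4] = 2.080 × 10^-3 mol / 0.01004 L = 0.2072 mol/L

0.2072 mol/L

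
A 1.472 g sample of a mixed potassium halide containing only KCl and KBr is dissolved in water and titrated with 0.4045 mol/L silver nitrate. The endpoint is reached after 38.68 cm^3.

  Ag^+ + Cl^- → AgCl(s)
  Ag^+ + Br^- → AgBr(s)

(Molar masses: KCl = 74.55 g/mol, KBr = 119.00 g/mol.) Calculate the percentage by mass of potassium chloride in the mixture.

n(AgNO3) = 0.03868 × 0.4045 = 0.01565 mol
Let x = n(KCl), y = n(KBr).
Titrant: 1x + 1y = 0.01565;  mass: 74.55x + 119.00y = 1.472
Solving, x = 8.771 × 10^-3 mol, y = 6.875 × 10^-3 mol
mass of KCl = 8.771 × 10^-3 × 74.55 = 0.6539 g
% KCl = 0.6539 / 1.472 × 100 = 44.42 %

44.42 %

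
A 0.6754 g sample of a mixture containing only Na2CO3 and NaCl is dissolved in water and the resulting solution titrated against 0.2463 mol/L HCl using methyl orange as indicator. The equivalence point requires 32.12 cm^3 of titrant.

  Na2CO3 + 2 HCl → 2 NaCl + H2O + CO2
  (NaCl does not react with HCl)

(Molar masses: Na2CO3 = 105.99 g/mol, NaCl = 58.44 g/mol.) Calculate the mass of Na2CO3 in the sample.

n(HCl) = 0.03212 × 0.2463 = 7.911 × 10^-3 mol
Let x = n(Na2CO3), y = n(NaCl).
Titrant: 2x = 7.911 × 10^-3;  mass: 105.99x + 58.44y = 0.6754
Solving, x = 3.956 × 10^-3 mol, y = 4.383 × 10^-3 mol
mass of Na2CO3 = 3.956 × 10^-3 × 105.99 = 0.4193 g

0.4193 g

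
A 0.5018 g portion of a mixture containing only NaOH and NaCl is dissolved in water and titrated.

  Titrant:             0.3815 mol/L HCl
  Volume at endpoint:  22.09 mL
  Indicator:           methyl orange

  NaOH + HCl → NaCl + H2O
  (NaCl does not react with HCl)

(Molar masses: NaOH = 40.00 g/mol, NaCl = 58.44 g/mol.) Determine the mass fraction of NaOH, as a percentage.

n(HCl) = 0.02209 × 0.3815 = 8.427 × 10^-3 mol
Let x = n(NaOH), y = n(NaCl).
Titrant: 1x = 8.427 × 10^-3;  mass: 40.00x + 58.44y = 0.5018
Solving, x = 8.427 × 10^-3 mol, y = 2.818 × 10^-3 mol
mass of NaOH = 8.427 × 10^-3 × 40.00 = 0.3371 g
% NaOH = 0.3371 / 0.5018 × 100 = 67.18 %

67.18 %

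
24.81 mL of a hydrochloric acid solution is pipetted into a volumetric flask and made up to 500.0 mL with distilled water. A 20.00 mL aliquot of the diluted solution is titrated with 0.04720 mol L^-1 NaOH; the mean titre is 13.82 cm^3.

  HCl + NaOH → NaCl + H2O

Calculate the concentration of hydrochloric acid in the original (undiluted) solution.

n(NaOH) = 0.01382 × 0.04720 = 6.523 × 10^-4 mol
n(HCl) in the aliquot = 6.523 × 10^-4 mol (1:1 ratio)
[HCl]_dilute = 6.523 × 10^-4 / 0.02000 = 0.03262 mol/L
Dilution factor = 500.0 / 24.81 = 20.15
[HCl]_stock = 0.03262 × 20.15 = 0.6573 mol/L

0.6573 mol/L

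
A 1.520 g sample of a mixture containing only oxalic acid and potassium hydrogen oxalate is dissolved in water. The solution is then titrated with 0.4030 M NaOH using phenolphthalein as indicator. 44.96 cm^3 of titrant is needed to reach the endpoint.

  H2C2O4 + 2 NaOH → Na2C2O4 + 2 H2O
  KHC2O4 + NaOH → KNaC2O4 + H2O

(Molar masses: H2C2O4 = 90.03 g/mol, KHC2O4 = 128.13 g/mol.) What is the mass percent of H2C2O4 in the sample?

n(NaOH) = 0.04496 × 0.4030 = 0.01812 mol
Let x = n(H2C2O4), y = n(KHC2O4).
Titrant: 2x + 1y = 0.01812;  mass: 90.03x + 128.13y = 1.520
Solving, x = 4.822 × 10^-3 mol, y = 8.475 × 10^-3 mol
mass of H2C2O4 = 4.822 × 10^-3 × 90.03 = 0.4341 g
% H2C2O4 = 0.4341 / 1.520 × 100 = 28.56 %

28.56 %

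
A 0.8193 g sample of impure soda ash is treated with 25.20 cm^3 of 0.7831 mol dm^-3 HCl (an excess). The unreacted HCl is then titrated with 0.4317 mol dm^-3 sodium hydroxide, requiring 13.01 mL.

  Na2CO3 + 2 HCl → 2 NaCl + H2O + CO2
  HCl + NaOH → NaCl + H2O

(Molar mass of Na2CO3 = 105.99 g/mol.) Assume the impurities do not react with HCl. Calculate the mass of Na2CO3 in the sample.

0.7482 g

n(HCl) added = 0.02520 × 0.7831 = 0.01973 mol
n(NaOH) used in back-titration = 0.01301 × 0.4317 = 5.616 × 10^-3 mol
n(HCl) left over = 5.616 × 10^-3 mol (1:1 ratio)
n(HCl) consumed by analyte = 0.01973 − 5.616 × 10^-3 = 0.01412 mol
From the 1:2 ratio, n(Na2CO3) = 1/2 × 0.01412 = 7.059 × 10^-3 mol
mass of Na2CO3 = 7.059 × 10^-3 × 105.99 = 0.7482 g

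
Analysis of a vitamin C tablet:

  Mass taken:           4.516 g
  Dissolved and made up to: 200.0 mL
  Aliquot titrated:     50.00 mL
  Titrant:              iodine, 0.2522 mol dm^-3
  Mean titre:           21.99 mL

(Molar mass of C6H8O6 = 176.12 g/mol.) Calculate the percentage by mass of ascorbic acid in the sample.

86.51 %

C6H8O6 + I2 → C6H6O6 + 2 HI
n(I2) per titration = 0.02199 × 0.2522 = 5.546 × 10^-3 mol
n(C6H8O6) in each aliquot = 5.546 × 10^-3 mol (1:1 ratio)
n(C6H8O6) in the whole flask = 5.546 × 10^-3 × 200.0/50.00 = 0.02218 mol
mass of C6H8O6 = 0.02218 × 176.12 = 3.907 g
% C6H8O6 = 3.907 / 4.516 × 100 = 86.51 %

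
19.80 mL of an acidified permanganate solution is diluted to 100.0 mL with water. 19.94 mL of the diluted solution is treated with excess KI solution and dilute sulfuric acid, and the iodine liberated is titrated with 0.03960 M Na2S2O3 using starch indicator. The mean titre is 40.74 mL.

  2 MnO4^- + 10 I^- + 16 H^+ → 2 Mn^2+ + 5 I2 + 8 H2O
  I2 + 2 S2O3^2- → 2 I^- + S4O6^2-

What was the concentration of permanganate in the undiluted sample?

n(S2O3^2-) = 0.04074 × 0.03960 = 1.613 × 10^-3 mol
n(I2) = n(S2O3^2-)/2 = 8.067 × 10^-4 mol
From the 2:5 ratio, n(MnO4^-) in the aliquot = 2/5 × 8.067 × 10^-4 = 3.227 × 10^-4 mol
[MnO4^-]_dilute = 3.227 × 10^-4 / 0.01994 = 0.01618 mol/L
[MnO4^-]_original = 0.01618 × 100.0/19.80 = 0.08173 mol/L

0.08173 M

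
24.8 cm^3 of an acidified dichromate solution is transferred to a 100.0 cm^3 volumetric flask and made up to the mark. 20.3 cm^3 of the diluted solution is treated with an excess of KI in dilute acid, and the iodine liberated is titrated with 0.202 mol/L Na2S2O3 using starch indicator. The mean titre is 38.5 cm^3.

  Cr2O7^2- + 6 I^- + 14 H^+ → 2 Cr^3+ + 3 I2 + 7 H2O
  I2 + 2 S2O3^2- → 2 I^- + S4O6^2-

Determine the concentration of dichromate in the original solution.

n(S2O3^2-) = 0.0385 × 0.202 = 7.78 × 10^-3 mol
n(I2) = n(S2O3^2-)/2 = 3.89 × 10^-3 mol
From the 1:3 ratio, n(Cr2O7^2-) in the aliquot = 1/3 × 3.89 × 10^-3 = 1.30 × 10^-3 mol
[Cr2O7^2-]_dilute = 1.30 × 10^-3 / 0.0203 = 0.0639 mol/L
[Cr2O7^2-]_original = 0.0639 × 100.0/24.8 = 0.257 mol/L

0.257 mol/L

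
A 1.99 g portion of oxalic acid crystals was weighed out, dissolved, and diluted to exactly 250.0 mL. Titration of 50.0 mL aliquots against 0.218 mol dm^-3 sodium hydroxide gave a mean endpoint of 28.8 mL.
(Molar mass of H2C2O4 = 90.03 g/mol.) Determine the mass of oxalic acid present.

1.41 g

H2C2O4 + 2 NaOH → Na2C2O4 + 2 H2O
n(NaOH) per titration = 0.0288 × 0.218 = 6.28 × 10^-3 mol
From the 1:2 ratio, n(H2C2O4) in each aliquot = 1/2 × 6.28 × 10^-3 = 3.14 × 10^-3 mol
n(H2C2O4) in the whole flask = 3.14 × 10^-3 × 250.0/50.0 = 0.0157 mol
mass of H2C2O4 = 0.0157 × 90.03 = 1.41 g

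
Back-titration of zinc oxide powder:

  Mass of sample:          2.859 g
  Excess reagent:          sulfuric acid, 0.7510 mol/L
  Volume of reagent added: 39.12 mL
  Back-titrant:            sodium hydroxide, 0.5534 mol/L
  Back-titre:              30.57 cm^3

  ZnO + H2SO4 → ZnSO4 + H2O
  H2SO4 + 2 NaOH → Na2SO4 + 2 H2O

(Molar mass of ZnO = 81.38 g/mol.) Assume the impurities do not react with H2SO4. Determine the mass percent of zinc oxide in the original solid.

n(H2SO4) added = 0.03912 × 0.7510 = 0.02938 mol
n(NaOH) used in back-titration = 0.03057 × 0.5534 = 0.01692 mol
From the 1:2 ratio, n(H2SO4) left over = 1/2 × 0.01692 = 8.459 × 10^-3 mol
n(H2SO4) consumed by analyte = 0.02938 − 8.459 × 10^-3 = 0.02092 mol
n(ZnO) = 0.02092 mol (1:1 ratio)
mass of ZnO = 0.02092 × 81.38 = 1.703 g
% ZnO = 1.703 / 2.859 × 100 = 59.55 %

59.55 %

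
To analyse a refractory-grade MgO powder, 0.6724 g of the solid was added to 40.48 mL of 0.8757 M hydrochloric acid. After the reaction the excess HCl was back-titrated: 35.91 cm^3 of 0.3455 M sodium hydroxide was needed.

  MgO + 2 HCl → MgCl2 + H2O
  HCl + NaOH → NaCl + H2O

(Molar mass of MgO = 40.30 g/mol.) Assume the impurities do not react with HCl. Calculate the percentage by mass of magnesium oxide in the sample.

n(HCl) added = 0.04048 × 0.8757 = 0.03545 mol
n(NaOH) used in back-titration = 0.03591 × 0.3455 = 0.01241 mol
n(HCl) left over = 0.01241 mol (1:1 ratio)
n(HCl) consumed by analyte = 0.03545 − 0.01241 = 0.02304 mol
From the 1:2 ratio, n(MgO) = 1/2 × 0.02304 = 0.01152 mol
mass of MgO = 0.01152 × 40.30 = 0.4643 g
% MgO = 0.4643 / 0.6724 × 100 = 69.05 %

69.05 %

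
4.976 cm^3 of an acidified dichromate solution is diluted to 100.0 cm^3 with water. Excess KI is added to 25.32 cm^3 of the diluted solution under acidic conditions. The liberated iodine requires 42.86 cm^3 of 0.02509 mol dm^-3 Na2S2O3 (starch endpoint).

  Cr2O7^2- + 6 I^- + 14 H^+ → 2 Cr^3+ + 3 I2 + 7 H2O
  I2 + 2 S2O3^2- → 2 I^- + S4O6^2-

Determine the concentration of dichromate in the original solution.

0.1423 mol/L

n(S2O3^2-) = 0.04286 × 0.02509 = 1.075 × 10^-3 mol
n(I2) = n(S2O3^2-)/2 = 5.377 × 10^-4 mol
From the 1:3 ratio, n(Cr2O7^2-) in the aliquot = 1/3 × 5.377 × 10^-4 = 1.792 × 10^-4 mol
[Cr2O7^2-]_dilute = 1.792 × 10^-4 / 0.02532 = 0.007078 mol/L
[Cr2O7^2-]_original = 0.007078 × 100.0/4.976 = 0.1423 mol/L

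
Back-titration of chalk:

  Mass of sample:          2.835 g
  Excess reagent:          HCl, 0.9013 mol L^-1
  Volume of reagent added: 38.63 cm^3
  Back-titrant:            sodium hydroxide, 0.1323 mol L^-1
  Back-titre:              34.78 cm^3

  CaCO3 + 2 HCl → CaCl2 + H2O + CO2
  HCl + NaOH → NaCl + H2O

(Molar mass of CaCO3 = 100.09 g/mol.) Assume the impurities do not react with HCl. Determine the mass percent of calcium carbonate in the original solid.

53.34 %

n(HCl) added = 0.03863 × 0.9013 = 0.03482 mol
n(NaOH) used in back-titration = 0.03478 × 0.1323 = 4.601 × 10^-3 mol
n(HCl) left over = 4.601 × 10^-3 mol (1:1 ratio)
n(HCl) consumed by analyte = 0.03482 − 4.601 × 10^-3 = 0.03022 mol
From the 1:2 ratio, n(CaCO3) = 1/2 × 0.03022 = 0.01511 mol
mass of CaCO3 = 0.01511 × 100.09 = 1.512 g
% CaCO3 = 1.512 / 2.835 × 100 = 53.34 %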